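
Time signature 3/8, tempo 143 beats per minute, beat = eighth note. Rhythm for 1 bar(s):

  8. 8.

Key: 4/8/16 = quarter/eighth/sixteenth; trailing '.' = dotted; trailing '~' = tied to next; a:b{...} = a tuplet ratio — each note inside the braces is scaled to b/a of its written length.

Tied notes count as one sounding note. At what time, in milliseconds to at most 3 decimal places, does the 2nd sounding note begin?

note 2 onset = 3/2b = 629.371ms

1. 0.0ms @ 0 + 629.371ms (3/2)
2. 629.371ms @ 3/2 + 629.371ms (3/2)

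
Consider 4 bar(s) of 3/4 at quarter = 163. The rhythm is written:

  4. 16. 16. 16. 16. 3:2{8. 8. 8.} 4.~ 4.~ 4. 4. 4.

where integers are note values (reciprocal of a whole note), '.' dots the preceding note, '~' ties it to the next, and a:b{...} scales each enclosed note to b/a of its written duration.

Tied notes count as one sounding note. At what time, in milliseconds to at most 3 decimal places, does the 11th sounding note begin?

note 11 onset = 21/2b = 3865.031ms

1. 0.0ms @ 0 + 552.147ms (3/2)
2. 552.147ms @ 3/2 + 138.037ms (3/8)
3. 690.184ms @ 15/8 + 138.037ms (3/8)
4. 828.221ms @ 9/4 + 138.037ms (3/8)
5. 966.258ms @ 21/8 + 138.037ms (3/8)
6. 1104.294ms @ 3 + 184.049ms (1/2)
7. 1288.344ms @ 7/2 + 184.049ms (1/2)
8. 1472.393ms @ 4 + 184.049ms (1/2)
9. 1656.442ms @ 9/2 + 1656.442ms (9/2)
10. 3312.883ms @ 9 + 552.147ms (3/2)
11. 3865.031ms @ 21/2 + 552.147ms (3/2)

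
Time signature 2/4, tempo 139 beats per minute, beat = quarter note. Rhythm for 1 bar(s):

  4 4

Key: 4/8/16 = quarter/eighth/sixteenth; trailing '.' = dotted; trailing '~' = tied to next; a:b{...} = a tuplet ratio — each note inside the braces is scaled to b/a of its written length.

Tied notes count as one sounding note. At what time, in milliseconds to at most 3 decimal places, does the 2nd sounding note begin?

1. 0.0ms @ 0 + 431.655ms (1)
2. 431.655ms @ 1 + 431.655ms (1)

note 2 onset = 1b = 431.655ms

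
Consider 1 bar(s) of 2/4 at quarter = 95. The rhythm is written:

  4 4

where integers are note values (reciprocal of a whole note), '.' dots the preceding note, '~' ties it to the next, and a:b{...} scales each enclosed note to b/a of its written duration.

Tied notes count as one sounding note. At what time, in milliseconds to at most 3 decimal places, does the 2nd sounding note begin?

1. 0.0ms @ 0 + 631.579ms (1)
2. 631.579ms @ 1 + 631.579ms (1)

note 2 onset = 1b = 631.579ms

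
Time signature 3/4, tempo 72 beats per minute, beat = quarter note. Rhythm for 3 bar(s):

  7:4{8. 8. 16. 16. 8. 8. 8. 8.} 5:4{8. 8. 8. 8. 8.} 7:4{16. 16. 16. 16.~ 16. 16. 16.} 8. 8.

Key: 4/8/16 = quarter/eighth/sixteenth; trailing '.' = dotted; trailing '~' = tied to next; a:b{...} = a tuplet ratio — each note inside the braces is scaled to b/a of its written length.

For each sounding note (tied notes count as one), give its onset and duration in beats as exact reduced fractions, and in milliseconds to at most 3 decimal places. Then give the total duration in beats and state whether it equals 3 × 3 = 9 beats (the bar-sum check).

1) 0.0ms=0b +357.143ms=3/7b
2) 357.143ms=3/7b +357.143ms=3/7b
3) 714.286ms=6/7b +178.571ms=3/14b
4) 892.857ms=15/14b +178.571ms=3/14b
5) 1071.429ms=9/7b +357.143ms=3/7b
6) 1428.571ms=12/7b +357.143ms=3/7b
7) 1785.714ms=15/7b +357.143ms=3/7b
8) 2142.857ms=18/7b +357.143ms=3/7b
9) 2500.0ms=3b +500.0ms=3/5b
10) 3000.0ms=18/5b +500.0ms=3/5b
11) 3500.0ms=21/5b +500.0ms=3/5b
12) 4000.0ms=24/5b +500.0ms=3/5b
13) 4500.0ms=27/5b +500.0ms=3/5b
14) 5000.0ms=6b +178.571ms=3/14b
15) 5178.571ms=87/14b +178.571ms=3/14b
16) 5357.143ms=45/7b +178.571ms=3/14b
17) 5535.714ms=93/14b +357.143ms=3/7b
18) 5892.857ms=99/14b +178.571ms=3/14b
19) 6071.429ms=51/7b +178.571ms=3/14b
20) 6250.0ms=15/2b +625.0ms=3/4b
21) 6875.0ms=33/4b +625.0ms=3/4b
Σ=9b of 9 (72bpm 3/4) — PASS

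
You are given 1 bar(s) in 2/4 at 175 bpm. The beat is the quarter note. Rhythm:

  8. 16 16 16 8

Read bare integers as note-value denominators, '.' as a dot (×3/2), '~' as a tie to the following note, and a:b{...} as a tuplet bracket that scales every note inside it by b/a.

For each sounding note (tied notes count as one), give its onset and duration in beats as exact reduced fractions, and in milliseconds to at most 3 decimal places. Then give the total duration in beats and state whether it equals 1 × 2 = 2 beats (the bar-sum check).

1) 0.0ms=0b +257.143ms=3/4b
2) 257.143ms=3/4b +85.714ms=1/4b
3) 342.857ms=1b +85.714ms=1/4b
4) 428.571ms=5/4b +85.714ms=1/4b
5) 514.286ms=3/2b +171.429ms=1/2b
Σ=2b of 2 (175bpm 2/4) — PASS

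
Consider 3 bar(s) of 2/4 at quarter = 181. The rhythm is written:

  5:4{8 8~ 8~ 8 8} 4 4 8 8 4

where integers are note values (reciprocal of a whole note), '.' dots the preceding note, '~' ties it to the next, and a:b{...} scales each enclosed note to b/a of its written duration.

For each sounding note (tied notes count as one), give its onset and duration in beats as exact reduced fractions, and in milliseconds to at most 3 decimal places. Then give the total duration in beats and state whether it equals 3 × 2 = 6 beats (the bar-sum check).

1) 0.0ms=0b +132.597ms=2/5b
2) 132.597ms=2/5b +397.79ms=6/5b
3) 530.387ms=8/5b +132.597ms=2/5b
4) 662.983ms=2b +331.492ms=1b
5) 994.475ms=3b +331.492ms=1b
6) 1325.967ms=4b +165.746ms=1/2b
7) 1491.713ms=9/2b +165.746ms=1/2b
8) 1657.459ms=5b +331.492ms=1b
Σ=6b of 6 (181bpm 2/4) — PASS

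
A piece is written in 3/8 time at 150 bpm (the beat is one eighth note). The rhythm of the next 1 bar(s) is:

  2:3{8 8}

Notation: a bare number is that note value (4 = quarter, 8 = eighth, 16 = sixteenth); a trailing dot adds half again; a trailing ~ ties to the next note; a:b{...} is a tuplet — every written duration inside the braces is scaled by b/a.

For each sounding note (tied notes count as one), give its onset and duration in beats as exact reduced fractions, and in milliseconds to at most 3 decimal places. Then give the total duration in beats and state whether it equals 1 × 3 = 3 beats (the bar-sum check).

1) 0.0ms=0b +600.0ms=3/2b
2) 600.0ms=3/2b +600.0ms=3/2b
Σ=3b of 3 (150bpm 3/8) — PASS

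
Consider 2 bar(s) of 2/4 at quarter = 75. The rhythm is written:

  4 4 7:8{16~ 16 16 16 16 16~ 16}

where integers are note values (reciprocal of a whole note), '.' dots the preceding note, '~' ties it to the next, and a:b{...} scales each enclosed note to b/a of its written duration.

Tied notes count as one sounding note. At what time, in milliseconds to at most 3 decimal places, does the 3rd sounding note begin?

note 3 onset = 2b = 1600.0ms

1. 0.0ms @ 0 + 800.0ms (1)
2. 800.0ms @ 1 + 800.0ms (1)
3. 1600.0ms @ 2 + 457.143ms (4/7)
4. 2057.143ms @ 18/7 + 228.571ms (2/7)
5. 2285.714ms @ 20/7 + 228.571ms (2/7)
6. 2514.286ms @ 22/7 + 228.571ms (2/7)
7. 2742.857ms @ 24/7 + 457.143ms (4/7)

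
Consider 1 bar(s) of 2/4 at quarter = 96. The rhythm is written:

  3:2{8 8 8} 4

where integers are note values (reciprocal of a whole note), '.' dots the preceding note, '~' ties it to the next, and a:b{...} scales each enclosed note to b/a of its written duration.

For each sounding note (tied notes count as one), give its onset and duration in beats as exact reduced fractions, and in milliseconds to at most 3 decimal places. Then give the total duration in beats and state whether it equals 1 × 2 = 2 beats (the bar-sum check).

1) 0.0ms=0b +208.333ms=1/3b
2) 208.333ms=1/3b +208.333ms=1/3b
3) 416.667ms=2/3b +208.333ms=1/3b
4) 625.0ms=1b +625.0ms=1b
Σ=2b of 2 (96bpm 2/4) — PASS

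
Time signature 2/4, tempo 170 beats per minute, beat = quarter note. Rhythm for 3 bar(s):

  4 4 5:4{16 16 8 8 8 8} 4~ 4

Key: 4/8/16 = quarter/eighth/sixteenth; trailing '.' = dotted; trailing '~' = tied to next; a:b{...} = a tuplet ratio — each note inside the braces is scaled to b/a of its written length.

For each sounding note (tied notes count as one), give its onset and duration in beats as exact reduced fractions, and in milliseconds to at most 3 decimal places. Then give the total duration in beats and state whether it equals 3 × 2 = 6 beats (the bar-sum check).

1) 0.0ms=0b +352.941ms=1b
2) 352.941ms=1b +352.941ms=1b
3) 705.882ms=2b +70.588ms=1/5b
4) 776.471ms=11/5b +70.588ms=1/5b
5) 847.059ms=12/5b +141.176ms=2/5b
6) 988.235ms=14/5b +141.176ms=2/5b
7) 1129.412ms=16/5b +141.176ms=2/5b
8) 1270.588ms=18/5b +141.176ms=2/5b
9) 1411.765ms=4b +705.882ms=2b
Σ=6b of 6 (170bpm 2/4) — PASS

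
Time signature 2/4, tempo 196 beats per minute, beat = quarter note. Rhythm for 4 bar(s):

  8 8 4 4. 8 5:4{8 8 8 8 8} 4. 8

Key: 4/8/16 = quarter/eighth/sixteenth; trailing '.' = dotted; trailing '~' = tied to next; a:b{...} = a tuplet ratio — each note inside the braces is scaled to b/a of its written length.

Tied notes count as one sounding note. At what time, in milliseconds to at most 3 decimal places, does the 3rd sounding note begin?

1. 0.0ms @ 0 + 153.061ms (1/2)
2. 153.061ms @ 1/2 + 153.061ms (1/2)
3. 306.122ms @ 1 + 306.122ms (1)
4. 612.245ms @ 2 + 459.184ms (3/2)
5. 1071.429ms @ 7/2 + 153.061ms (1/2)
6. 1224.49ms @ 4 + 122.449ms (2/5)
7. 1346.939ms @ 22/5 + 122.449ms (2/5)
8. 1469.388ms @ 24/5 + 122.449ms (2/5)
9. 1591.837ms @ 26/5 + 122.449ms (2/5)
10. 1714.286ms @ 28/5 + 122.449ms (2/5)
11. 1836.735ms @ 6 + 459.184ms (3/2)
12. 2295.918ms @ 15/2 + 153.061ms (1/2)

note 3 onset = 1b = 306.122ms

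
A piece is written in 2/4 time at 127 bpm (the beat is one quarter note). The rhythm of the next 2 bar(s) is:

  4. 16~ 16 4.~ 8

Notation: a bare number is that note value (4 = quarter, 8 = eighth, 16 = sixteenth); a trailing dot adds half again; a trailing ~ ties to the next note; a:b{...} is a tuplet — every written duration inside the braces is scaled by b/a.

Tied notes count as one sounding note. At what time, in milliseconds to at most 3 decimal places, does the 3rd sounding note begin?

note 3 onset = 2b = 944.882ms

1. 0.0ms @ 0 + 708.661ms (3/2)
2. 708.661ms @ 3/2 + 236.22ms (1/2)
3. 944.882ms @ 2 + 944.882ms (2)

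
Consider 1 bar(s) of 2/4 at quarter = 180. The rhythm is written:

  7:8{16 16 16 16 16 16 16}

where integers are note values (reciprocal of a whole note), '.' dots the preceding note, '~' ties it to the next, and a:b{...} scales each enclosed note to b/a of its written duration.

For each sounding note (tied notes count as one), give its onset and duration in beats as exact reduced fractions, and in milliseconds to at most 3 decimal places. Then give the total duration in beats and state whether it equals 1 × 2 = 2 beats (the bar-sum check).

1) 0.0ms=0b +95.238ms=2/7b
2) 95.238ms=2/7b +95.238ms=2/7b
3) 190.476ms=4/7b +95.238ms=2/7b
4) 285.714ms=6/7b +95.238ms=2/7b
5) 380.952ms=8/7b +95.238ms=2/7b
6) 476.19ms=10/7b +95.238ms=2/7b
7) 571.429ms=12/7b +95.238ms=2/7b
Σ=2b of 2 (180bpm 2/4) — PASS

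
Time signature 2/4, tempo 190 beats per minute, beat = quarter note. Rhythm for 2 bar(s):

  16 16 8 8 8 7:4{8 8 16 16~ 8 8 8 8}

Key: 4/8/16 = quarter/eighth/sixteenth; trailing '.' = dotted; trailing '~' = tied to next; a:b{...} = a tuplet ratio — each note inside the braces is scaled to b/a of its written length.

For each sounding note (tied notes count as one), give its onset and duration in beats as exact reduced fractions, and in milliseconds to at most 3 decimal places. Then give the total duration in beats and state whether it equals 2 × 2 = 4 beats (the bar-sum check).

1) 0.0ms=0b +78.947ms=1/4b
2) 78.947ms=1/4b +78.947ms=1/4b
3) 157.895ms=1/2b +157.895ms=1/2b
4) 315.789ms=1b +157.895ms=1/2b
5) 473.684ms=3/2b +157.895ms=1/2b
6) 631.579ms=2b +90.226ms=2/7b
7) 721.805ms=16/7b +90.226ms=2/7b
8) 812.03ms=18/7b +45.113ms=1/7b
9) 857.143ms=19/7b +135.338ms=3/7b
10) 992.481ms=22/7b +90.226ms=2/7b
11) 1082.707ms=24/7b +90.226ms=2/7b
12) 1172.932ms=26/7b +90.226ms=2/7b
Σ=4b of 4 (190bpm 2/4) — PASS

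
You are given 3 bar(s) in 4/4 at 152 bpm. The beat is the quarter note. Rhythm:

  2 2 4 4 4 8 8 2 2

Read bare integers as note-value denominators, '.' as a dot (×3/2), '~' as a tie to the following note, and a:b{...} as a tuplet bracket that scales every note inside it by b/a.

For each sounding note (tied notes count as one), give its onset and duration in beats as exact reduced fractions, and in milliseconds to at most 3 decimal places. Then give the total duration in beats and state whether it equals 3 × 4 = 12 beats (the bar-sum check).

1) 0.0ms=0b +789.474ms=2b
2) 789.474ms=2b +789.474ms=2b
3) 1578.947ms=4b +394.737ms=1b
4) 1973.684ms=5b +394.737ms=1b
5) 2368.421ms=6b +394.737ms=1b
6) 2763.158ms=7b +197.368ms=1/2b
7) 2960.526ms=15/2b +197.368ms=1/2b
8) 3157.895ms=8b +789.474ms=2b
9) 3947.368ms=10b +789.474ms=2b
Σ=12b of 12 (152bpm 4/4) — PASS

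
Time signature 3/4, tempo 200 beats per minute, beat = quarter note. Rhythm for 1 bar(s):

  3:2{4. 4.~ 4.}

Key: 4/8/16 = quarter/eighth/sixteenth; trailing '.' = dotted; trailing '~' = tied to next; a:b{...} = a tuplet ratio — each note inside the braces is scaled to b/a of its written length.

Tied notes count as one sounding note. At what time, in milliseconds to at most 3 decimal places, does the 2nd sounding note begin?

note 2 onset = 1b = 300.0ms

1. 0.0ms @ 0 + 300.0ms (1)
2. 300.0ms @ 1 + 600.0ms (2)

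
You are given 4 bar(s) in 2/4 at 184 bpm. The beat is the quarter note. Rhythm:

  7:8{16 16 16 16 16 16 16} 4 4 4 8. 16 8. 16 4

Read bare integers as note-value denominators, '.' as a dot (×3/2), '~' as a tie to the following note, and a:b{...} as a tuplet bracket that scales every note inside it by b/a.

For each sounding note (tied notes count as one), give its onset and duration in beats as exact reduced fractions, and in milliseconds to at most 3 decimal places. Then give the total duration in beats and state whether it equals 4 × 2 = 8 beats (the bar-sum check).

1) 0.0ms=0b +93.168ms=2/7b
2) 93.168ms=2/7b +93.168ms=2/7b
3) 186.335ms=4/7b +93.168ms=2/7b
4) 279.503ms=6/7b +93.168ms=2/7b
5) 372.671ms=8/7b +93.168ms=2/7b
6) 465.839ms=10/7b +93.168ms=2/7b
7) 559.006ms=12/7b +93.168ms=2/7b
8) 652.174ms=2b +326.087ms=1b
9) 978.261ms=3b +326.087ms=1b
10) 1304.348ms=4b +326.087ms=1b
11) 1630.435ms=5b +244.565ms=3/4b
12) 1875.0ms=23/4b +81.522ms=1/4b
13) 1956.522ms=6b +244.565ms=3/4b
14) 2201.087ms=27/4b +81.522ms=1/4b
15) 2282.609ms=7b +326.087ms=1b
Σ=8b of 8 (184bpm 2/4) — PASS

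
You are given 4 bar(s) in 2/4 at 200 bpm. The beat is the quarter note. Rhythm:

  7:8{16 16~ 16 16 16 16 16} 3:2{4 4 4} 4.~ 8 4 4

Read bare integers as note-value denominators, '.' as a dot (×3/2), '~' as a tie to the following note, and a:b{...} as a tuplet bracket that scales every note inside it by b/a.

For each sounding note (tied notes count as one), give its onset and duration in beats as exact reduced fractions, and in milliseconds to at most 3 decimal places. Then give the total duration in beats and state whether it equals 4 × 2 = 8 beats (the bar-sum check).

1) 0.0ms=0b +85.714ms=2/7b
2) 85.714ms=2/7b +171.429ms=4/7b
3) 257.143ms=6/7b +85.714ms=2/7b
4) 342.857ms=8/7b +85.714ms=2/7b
5) 428.571ms=10/7b +85.714ms=2/7b
6) 514.286ms=12/7b +85.714ms=2/7b
7) 600.0ms=2b +200.0ms=2/3b
8) 800.0ms=8/3b +200.0ms=2/3b
9) 1000.0ms=10/3b +200.0ms=2/3b
10) 1200.0ms=4b +600.0ms=2b
11) 1800.0ms=6b +300.0ms=1b
12) 2100.0ms=7b +300.0ms=1b
Σ=8b of 8 (200bpm 2/4) — PASS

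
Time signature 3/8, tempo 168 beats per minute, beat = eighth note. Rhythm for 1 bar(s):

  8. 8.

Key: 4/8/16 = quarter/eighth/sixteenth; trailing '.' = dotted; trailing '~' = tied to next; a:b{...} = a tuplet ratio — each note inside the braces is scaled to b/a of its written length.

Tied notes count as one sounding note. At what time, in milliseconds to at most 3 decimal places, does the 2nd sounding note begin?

1. 0.0ms @ 0 + 535.714ms (3/2)
2. 535.714ms @ 3/2 + 535.714ms (3/2)

note 2 onset = 3/2b = 535.714ms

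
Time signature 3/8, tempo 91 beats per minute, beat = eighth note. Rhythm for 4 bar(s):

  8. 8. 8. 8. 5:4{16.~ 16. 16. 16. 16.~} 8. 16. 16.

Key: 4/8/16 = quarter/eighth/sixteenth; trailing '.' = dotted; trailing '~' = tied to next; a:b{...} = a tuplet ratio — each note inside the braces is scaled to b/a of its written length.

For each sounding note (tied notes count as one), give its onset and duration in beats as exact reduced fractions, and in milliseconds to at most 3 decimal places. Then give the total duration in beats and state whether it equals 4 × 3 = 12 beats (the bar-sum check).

1) 0.0ms=0b +989.011ms=3/2b
2) 989.011ms=3/2b +989.011ms=3/2b
3) 1978.022ms=3b +989.011ms=3/2b
4) 2967.033ms=9/2b +989.011ms=3/2b
5) 3956.044ms=6b +791.209ms=6/5b
6) 4747.253ms=36/5b +395.604ms=3/5b
7) 5142.857ms=39/5b +395.604ms=3/5b
8) 5538.462ms=42/5b +1384.615ms=21/10b
9) 6923.077ms=21/2b +494.505ms=3/4b
10) 7417.582ms=45/4b +494.505ms=3/4b
Σ=12b of 12 (91bpm 3/8) — PASS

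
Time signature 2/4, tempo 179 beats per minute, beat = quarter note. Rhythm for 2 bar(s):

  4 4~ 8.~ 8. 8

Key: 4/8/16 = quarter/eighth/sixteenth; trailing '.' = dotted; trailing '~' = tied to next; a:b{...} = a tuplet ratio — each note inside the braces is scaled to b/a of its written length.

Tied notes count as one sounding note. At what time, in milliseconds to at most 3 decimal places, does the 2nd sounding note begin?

note 2 onset = 1b = 335.196ms

1. 0.0ms @ 0 + 335.196ms (1)
2. 335.196ms @ 1 + 837.989ms (5/2)
3. 1173.184ms @ 7/2 + 167.598ms (1/2)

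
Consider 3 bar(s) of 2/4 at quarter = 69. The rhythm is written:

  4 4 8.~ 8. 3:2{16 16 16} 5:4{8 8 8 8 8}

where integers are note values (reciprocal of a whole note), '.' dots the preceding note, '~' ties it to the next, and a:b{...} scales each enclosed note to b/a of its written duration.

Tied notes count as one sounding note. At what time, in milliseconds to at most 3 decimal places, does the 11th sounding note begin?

note 11 onset = 28/5b = 4869.565ms

1. 0.0ms @ 0 + 869.565ms (1)
2. 869.565ms @ 1 + 869.565ms (1)
3. 1739.13ms @ 2 + 1304.348ms (3/2)
4. 3043.478ms @ 7/2 + 144.928ms (1/6)
5. 3188.406ms @ 11/3 + 144.928ms (1/6)
6. 3333.333ms @ 23/6 + 144.928ms (1/6)
7. 3478.261ms @ 4 + 347.826ms (2/5)
8. 3826.087ms @ 22/5 + 347.826ms (2/5)
9. 4173.913ms @ 24/5 + 347.826ms (2/5)
10. 4521.739ms @ 26/5 + 347.826ms (2/5)
11. 4869.565ms @ 28/5 + 347.826ms (2/5)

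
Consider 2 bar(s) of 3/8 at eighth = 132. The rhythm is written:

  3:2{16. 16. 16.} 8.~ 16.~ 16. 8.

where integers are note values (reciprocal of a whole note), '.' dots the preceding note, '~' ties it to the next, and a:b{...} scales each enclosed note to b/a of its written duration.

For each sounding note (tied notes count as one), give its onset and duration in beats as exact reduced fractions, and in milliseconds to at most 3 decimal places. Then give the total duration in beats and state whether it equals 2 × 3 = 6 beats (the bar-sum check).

1) 0.0ms=0b +227.273ms=1/2b
2) 227.273ms=1/2b +227.273ms=1/2b
3) 454.545ms=1b +227.273ms=1/2b
4) 681.818ms=3/2b +1363.636ms=3b
5) 2045.455ms=9/2b +681.818ms=3/2b
Σ=6b of 6 (132bpm 3/8) — PASS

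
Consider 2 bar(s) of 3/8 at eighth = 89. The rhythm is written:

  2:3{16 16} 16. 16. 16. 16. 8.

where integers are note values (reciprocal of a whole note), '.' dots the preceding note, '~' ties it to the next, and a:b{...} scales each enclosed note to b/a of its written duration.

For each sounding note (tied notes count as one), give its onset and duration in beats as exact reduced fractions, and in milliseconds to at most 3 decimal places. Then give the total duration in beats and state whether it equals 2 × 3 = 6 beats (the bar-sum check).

1) 0.0ms=0b +505.618ms=3/4b
2) 505.618ms=3/4b +505.618ms=3/4b
3) 1011.236ms=3/2b +505.618ms=3/4b
4) 1516.854ms=9/4b +505.618ms=3/4b
5) 2022.472ms=3b +505.618ms=3/4b
6) 2528.09ms=15/4b +505.618ms=3/4b
7) 3033.708ms=9/2b +1011.236ms=3/2b
Σ=6b of 6 (89bpm 3/8) — PASS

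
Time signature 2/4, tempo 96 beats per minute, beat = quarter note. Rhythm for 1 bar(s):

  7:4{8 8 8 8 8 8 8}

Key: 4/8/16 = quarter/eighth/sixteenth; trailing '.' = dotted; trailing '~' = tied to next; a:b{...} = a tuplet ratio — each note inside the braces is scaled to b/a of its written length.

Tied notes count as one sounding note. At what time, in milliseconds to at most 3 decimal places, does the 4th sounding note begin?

1. 0.0ms @ 0 + 178.571ms (2/7)
2. 178.571ms @ 2/7 + 178.571ms (2/7)
3. 357.143ms @ 4/7 + 178.571ms (2/7)
4. 535.714ms @ 6/7 + 178.571ms (2/7)
5. 714.286ms @ 8/7 + 178.571ms (2/7)
6. 892.857ms @ 10/7 + 178.571ms (2/7)
7. 1071.429ms @ 12/7 + 178.571ms (2/7)

note 4 onset = 6/7b = 535.714ms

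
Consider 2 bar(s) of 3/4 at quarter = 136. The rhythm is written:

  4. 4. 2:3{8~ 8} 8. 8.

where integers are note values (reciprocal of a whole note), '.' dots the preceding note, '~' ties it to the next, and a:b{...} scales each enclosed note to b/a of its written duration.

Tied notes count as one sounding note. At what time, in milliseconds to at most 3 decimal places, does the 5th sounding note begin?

1. 0.0ms @ 0 + 661.765ms (3/2)
2. 661.765ms @ 3/2 + 661.765ms (3/2)
3. 1323.529ms @ 3 + 661.765ms (3/2)
4. 1985.294ms @ 9/2 + 330.882ms (3/4)
5. 2316.176ms @ 21/4 + 330.882ms (3/4)

note 5 onset = 21/4b = 2316.176ms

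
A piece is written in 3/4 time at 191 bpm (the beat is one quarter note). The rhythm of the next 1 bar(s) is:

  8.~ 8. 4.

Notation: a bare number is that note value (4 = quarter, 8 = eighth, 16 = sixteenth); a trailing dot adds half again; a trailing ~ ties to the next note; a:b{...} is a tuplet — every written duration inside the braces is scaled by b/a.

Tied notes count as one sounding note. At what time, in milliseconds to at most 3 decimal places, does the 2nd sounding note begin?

1. 0.0ms @ 0 + 471.204ms (3/2)
2. 471.204ms @ 3/2 + 471.204ms (3/2)

note 2 onset = 3/2b = 471.204ms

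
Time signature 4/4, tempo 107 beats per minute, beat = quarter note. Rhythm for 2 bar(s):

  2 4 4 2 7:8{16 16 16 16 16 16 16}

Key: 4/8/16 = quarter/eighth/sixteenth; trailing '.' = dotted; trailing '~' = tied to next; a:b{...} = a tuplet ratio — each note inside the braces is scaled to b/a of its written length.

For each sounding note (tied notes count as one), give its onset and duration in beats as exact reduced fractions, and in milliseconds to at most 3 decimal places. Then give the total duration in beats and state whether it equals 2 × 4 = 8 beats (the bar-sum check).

1) 0.0ms=0b +1121.495ms=2b
2) 1121.495ms=2b +560.748ms=1b
3) 1682.243ms=3b +560.748ms=1b
4) 2242.991ms=4b +1121.495ms=2b
5) 3364.486ms=6b +160.214ms=2/7b
6) 3524.7ms=44/7b +160.214ms=2/7b
7) 3684.913ms=46/7b +160.214ms=2/7b
8) 3845.127ms=48/7b +160.214ms=2/7b
9) 4005.34ms=50/7b +160.214ms=2/7b
10) 4165.554ms=52/7b +160.214ms=2/7b
11) 4325.768ms=54/7b +160.214ms=2/7b
Σ=8b of 8 (107bpm 4/4) — PASS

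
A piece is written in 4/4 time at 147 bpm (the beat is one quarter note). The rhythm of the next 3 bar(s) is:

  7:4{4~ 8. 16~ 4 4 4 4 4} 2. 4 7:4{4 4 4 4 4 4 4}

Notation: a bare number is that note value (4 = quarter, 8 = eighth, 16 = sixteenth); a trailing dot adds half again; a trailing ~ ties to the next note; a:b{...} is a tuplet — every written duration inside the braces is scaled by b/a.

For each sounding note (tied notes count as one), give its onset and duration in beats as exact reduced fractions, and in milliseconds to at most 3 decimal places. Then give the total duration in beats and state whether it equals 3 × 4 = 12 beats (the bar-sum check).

1) 0.0ms=0b +408.163ms=1b
2) 408.163ms=1b +291.545ms=5/7b
3) 699.708ms=12/7b +233.236ms=4/7b
4) 932.945ms=16/7b +233.236ms=4/7b
5) 1166.181ms=20/7b +233.236ms=4/7b
6) 1399.417ms=24/7b +233.236ms=4/7b
7) 1632.653ms=4b +1224.49ms=3b
8) 2857.143ms=7b +408.163ms=1b
9) 3265.306ms=8b +233.236ms=4/7b
10) 3498.542ms=60/7b +233.236ms=4/7b
11) 3731.778ms=64/7b +233.236ms=4/7b
12) 3965.015ms=68/7b +233.236ms=4/7b
13) 4198.251ms=72/7b +233.236ms=4/7b
14) 4431.487ms=76/7b +233.236ms=4/7b
15) 4664.723ms=80/7b +233.236ms=4/7b
Σ=12b of 12 (147bpm 4/4) — PASS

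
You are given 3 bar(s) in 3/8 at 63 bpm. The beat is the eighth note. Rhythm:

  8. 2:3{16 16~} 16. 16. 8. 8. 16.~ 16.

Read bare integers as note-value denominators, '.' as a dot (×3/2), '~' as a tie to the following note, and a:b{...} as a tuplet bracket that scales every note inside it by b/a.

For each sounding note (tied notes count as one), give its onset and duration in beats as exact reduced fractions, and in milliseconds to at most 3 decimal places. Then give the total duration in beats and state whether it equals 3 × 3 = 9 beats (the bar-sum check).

1) 0.0ms=0b +1428.571ms=3/2b
2) 1428.571ms=3/2b +714.286ms=3/4b
3) 2142.857ms=9/4b +1428.571ms=3/2b
4) 3571.429ms=15/4b +714.286ms=3/4b
5) 4285.714ms=9/2b +1428.571ms=3/2b
6) 5714.286ms=6b +1428.571ms=3/2b
7) 7142.857ms=15/2b +1428.571ms=3/2b
Σ=9b of 9 (63bpm 3/8) — PASS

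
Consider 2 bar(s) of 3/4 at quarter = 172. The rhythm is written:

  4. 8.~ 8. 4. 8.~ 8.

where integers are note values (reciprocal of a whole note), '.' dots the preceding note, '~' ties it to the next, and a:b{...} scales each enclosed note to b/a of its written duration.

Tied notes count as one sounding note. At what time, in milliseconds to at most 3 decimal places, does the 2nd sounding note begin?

note 2 onset = 3/2b = 523.256ms

1. 0.0ms @ 0 + 523.256ms (3/2)
2. 523.256ms @ 3/2 + 523.256ms (3/2)
3. 1046.512ms @ 3 + 523.256ms (3/2)
4. 1569.767ms @ 9/2 + 523.256ms (3/2)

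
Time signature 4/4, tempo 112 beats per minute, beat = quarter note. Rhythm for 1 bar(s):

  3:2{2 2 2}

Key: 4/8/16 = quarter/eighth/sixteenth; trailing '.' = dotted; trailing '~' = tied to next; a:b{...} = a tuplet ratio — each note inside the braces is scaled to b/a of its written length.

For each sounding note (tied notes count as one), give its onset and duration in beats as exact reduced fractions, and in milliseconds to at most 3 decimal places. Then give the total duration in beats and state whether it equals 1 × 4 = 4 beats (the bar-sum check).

1) 0.0ms=0b +714.286ms=4/3b
2) 714.286ms=4/3b +714.286ms=4/3b
3) 1428.571ms=8/3b +714.286ms=4/3b
Σ=4b of 4 (112bpm 4/4) — PASS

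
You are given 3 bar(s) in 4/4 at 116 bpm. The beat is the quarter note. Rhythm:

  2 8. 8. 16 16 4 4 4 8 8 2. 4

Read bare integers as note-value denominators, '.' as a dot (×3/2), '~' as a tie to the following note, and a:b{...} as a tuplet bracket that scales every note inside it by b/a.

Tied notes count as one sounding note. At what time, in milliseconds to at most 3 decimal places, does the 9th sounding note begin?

note 9 onset = 7b = 3620.69ms

1. 0.0ms @ 0 + 1034.483ms (2)
2. 1034.483ms @ 2 + 387.931ms (3/4)
3. 1422.414ms @ 11/4 + 387.931ms (3/4)
4. 1810.345ms @ 7/2 + 129.31ms (1/4)
5. 1939.655ms @ 15/4 + 129.31ms (1/4)
6. 2068.966ms @ 4 + 517.241ms (1)
7. 2586.207ms @ 5 + 517.241ms (1)
8. 3103.448ms @ 6 + 517.241ms (1)
9. 3620.69ms @ 7 + 258.621ms (1/2)
10. 3879.31ms @ 15/2 + 258.621ms (1/2)
11. 4137.931ms @ 8 + 1551.724ms (3)
12. 5689.655ms @ 11 + 517.241ms (1)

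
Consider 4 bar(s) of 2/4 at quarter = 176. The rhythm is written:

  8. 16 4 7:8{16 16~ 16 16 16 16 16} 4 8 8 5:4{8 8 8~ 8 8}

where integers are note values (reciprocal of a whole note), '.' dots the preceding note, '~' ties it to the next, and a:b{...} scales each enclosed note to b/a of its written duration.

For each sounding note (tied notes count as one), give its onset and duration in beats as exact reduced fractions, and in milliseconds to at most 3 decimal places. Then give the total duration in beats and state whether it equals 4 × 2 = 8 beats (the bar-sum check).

1) 0.0ms=0b +255.682ms=3/4b
2) 255.682ms=3/4b +85.227ms=1/4b
3) 340.909ms=1b +340.909ms=1b
4) 681.818ms=2b +97.403ms=2/7b
5) 779.221ms=16/7b +194.805ms=4/7b
6) 974.026ms=20/7b +97.403ms=2/7b
7) 1071.429ms=22/7b +97.403ms=2/7b
8) 1168.831ms=24/7b +97.403ms=2/7b
9) 1266.234ms=26/7b +97.403ms=2/7b
10) 1363.636ms=4b +340.909ms=1b
11) 1704.545ms=5b +170.455ms=1/2b
12) 1875.0ms=11/2b +170.455ms=1/2b
13) 2045.455ms=6b +136.364ms=2/5b
14) 2181.818ms=32/5b +136.364ms=2/5b
15) 2318.182ms=34/5b +272.727ms=4/5b
16) 2590.909ms=38/5b +136.364ms=2/5b
Σ=8b of 8 (176bpm 2/4) — PASS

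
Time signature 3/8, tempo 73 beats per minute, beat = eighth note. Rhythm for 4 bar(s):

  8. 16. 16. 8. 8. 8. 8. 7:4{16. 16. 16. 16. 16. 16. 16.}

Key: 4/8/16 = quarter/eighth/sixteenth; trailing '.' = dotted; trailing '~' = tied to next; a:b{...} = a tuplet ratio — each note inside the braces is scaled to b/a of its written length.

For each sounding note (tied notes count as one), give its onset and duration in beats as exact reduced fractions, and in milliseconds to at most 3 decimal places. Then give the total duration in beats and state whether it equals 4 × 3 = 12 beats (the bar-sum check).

1) 0.0ms=0b +1232.877ms=3/2b
2) 1232.877ms=3/2b +616.438ms=3/4b
3) 1849.315ms=9/4b +616.438ms=3/4b
4) 2465.753ms=3b +1232.877ms=3/2b
5) 3698.63ms=9/2b +1232.877ms=3/2b
6) 4931.507ms=6b +1232.877ms=3/2b
7) 6164.384ms=15/2b +1232.877ms=3/2b
8) 7397.26ms=9b +352.25ms=3/7b
9) 7749.511ms=66/7b +352.25ms=3/7b
10) 8101.761ms=69/7b +352.25ms=3/7b
11) 8454.012ms=72/7b +352.25ms=3/7b
12) 8806.262ms=75/7b +352.25ms=3/7b
13) 9158.513ms=78/7b +352.25ms=3/7b
14) 9510.763ms=81/7b +352.25ms=3/7b
Σ=12b of 12 (73bpm 3/8) — PASS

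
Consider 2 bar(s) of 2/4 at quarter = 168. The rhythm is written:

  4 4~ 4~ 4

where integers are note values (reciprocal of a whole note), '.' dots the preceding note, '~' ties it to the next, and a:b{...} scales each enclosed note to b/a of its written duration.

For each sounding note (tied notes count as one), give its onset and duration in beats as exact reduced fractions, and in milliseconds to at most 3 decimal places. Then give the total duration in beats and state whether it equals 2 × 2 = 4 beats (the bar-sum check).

1) 0.0ms=0b +357.143ms=1b
2) 357.143ms=1b +1071.429ms=3b
Σ=4b of 4 (168bpm 2/4) — PASS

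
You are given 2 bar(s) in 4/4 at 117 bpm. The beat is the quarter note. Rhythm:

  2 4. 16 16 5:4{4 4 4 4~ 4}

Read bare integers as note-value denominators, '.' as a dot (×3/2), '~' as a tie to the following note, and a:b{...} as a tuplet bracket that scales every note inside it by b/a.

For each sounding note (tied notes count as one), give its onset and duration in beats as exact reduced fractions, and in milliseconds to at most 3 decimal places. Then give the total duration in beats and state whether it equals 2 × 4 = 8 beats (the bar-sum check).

1) 0.0ms=0b +1025.641ms=2b
2) 1025.641ms=2b +769.231ms=3/2b
3) 1794.872ms=7/2b +128.205ms=1/4b
4) 1923.077ms=15/4b +128.205ms=1/4b
5) 2051.282ms=4b +410.256ms=4/5b
6) 2461.538ms=24/5b +410.256ms=4/5b
7) 2871.795ms=28/5b +410.256ms=4/5b
8) 3282.051ms=32/5b +820.513ms=8/5b
Σ=8b of 8 (117bpm 4/4) — PASS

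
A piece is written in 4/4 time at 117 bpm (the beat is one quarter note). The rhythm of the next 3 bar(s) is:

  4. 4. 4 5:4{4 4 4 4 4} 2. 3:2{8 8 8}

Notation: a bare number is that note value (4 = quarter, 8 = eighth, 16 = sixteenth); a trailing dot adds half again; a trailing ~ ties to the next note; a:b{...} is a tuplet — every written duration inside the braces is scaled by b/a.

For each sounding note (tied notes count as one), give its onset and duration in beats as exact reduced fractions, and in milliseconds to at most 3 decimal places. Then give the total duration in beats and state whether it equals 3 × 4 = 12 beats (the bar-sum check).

1) 0.0ms=0b +769.231ms=3/2b
2) 769.231ms=3/2b +769.231ms=3/2b
3) 1538.462ms=3b +512.821ms=1b
4) 2051.282ms=4b +410.256ms=4/5b
5) 2461.538ms=24/5b +410.256ms=4/5b
6) 2871.795ms=28/5b +410.256ms=4/5b
7) 3282.051ms=32/5b +410.256ms=4/5b
8) 3692.308ms=36/5b +410.256ms=4/5b
9) 4102.564ms=8b +1538.462ms=3b
10) 5641.026ms=11b +170.94ms=1/3b
11) 5811.966ms=34/3b +170.94ms=1/3b
12) 5982.906ms=35/3b +170.94ms=1/3b
Σ=12b of 12 (117bpm 4/4) — PASS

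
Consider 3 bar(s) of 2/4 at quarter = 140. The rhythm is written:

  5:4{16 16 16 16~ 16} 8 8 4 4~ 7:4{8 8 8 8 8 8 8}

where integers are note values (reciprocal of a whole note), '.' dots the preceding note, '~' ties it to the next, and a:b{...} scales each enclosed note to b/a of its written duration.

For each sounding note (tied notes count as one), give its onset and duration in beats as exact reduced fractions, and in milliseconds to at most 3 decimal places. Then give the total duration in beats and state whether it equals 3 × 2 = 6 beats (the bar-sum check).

1) 0.0ms=0b +85.714ms=1/5b
2) 85.714ms=1/5b +85.714ms=1/5b
3) 171.429ms=2/5b +85.714ms=1/5b
4) 257.143ms=3/5b +171.429ms=2/5b
5) 428.571ms=1b +214.286ms=1/2b
6) 642.857ms=3/2b +214.286ms=1/2b
7) 857.143ms=2b +428.571ms=1b
8) 1285.714ms=3b +551.02ms=9/7b
9) 1836.735ms=30/7b +122.449ms=2/7b
10) 1959.184ms=32/7b +122.449ms=2/7b
11) 2081.633ms=34/7b +122.449ms=2/7b
12) 2204.082ms=36/7b +122.449ms=2/7b
13) 2326.531ms=38/7b +122.449ms=2/7b
14) 2448.98ms=40/7b +122.449ms=2/7b
Σ=6b of 6 (140bpm 2/4) — PASS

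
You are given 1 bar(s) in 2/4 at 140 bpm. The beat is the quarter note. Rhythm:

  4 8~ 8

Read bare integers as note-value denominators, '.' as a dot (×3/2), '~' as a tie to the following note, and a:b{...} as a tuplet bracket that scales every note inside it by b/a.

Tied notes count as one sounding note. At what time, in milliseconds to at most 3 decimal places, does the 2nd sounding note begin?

note 2 onset = 1b = 428.571ms

1. 0.0ms @ 0 + 428.571ms (1)
2. 428.571ms @ 1 + 428.571ms (1)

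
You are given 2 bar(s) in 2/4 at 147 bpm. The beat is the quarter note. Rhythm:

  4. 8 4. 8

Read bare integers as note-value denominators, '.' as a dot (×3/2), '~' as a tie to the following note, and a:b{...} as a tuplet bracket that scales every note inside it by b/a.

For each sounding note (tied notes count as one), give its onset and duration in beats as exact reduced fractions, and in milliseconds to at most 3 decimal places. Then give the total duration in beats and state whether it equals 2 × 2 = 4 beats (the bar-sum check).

1) 0.0ms=0b +612.245ms=3/2b
2) 612.245ms=3/2b +204.082ms=1/2b
3) 816.327ms=2b +612.245ms=3/2b
4) 1428.571ms=7/2b +204.082ms=1/2b
Σ=4b of 4 (147bpm 2/4) — PASS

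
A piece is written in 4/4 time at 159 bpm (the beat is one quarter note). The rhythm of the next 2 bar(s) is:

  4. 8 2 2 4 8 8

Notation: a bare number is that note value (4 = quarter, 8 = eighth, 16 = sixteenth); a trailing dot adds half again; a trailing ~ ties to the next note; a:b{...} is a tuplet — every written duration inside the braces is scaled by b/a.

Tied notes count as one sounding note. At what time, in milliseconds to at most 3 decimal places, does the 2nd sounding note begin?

1. 0.0ms @ 0 + 566.038ms (3/2)
2. 566.038ms @ 3/2 + 188.679ms (1/2)
3. 754.717ms @ 2 + 754.717ms (2)
4. 1509.434ms @ 4 + 754.717ms (2)
5. 2264.151ms @ 6 + 377.358ms (1)
6. 2641.509ms @ 7 + 188.679ms (1/2)
7. 2830.189ms @ 15/2 + 188.679ms (1/2)

note 2 onset = 3/2b = 566.038ms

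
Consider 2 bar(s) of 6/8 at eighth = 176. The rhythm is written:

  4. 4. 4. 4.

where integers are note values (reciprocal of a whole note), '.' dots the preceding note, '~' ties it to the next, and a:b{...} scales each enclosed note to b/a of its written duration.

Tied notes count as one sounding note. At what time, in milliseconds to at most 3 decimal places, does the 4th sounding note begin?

note 4 onset = 9b = 3068.182ms

1. 0.0ms @ 0 + 1022.727ms (3)
2. 1022.727ms @ 3 + 1022.727ms (3)
3. 2045.455ms @ 6 + 1022.727ms (3)
4. 3068.182ms @ 9 + 1022.727ms (3)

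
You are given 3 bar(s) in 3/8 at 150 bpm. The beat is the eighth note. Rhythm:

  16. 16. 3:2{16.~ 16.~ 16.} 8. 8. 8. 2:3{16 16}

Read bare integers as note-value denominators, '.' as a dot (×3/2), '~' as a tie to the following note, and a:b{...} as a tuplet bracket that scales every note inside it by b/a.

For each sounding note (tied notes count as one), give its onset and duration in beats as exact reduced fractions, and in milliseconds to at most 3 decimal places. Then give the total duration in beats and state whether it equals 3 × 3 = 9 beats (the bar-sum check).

1) 0.0ms=0b +300.0ms=3/4b
2) 300.0ms=3/4b +300.0ms=3/4b
3) 600.0ms=3/2b +600.0ms=3/2b
4) 1200.0ms=3b +600.0ms=3/2b
5) 1800.0ms=9/2b +600.0ms=3/2b
6) 2400.0ms=6b +600.0ms=3/2b
7) 3000.0ms=15/2b +300.0ms=3/4b
8) 3300.0ms=33/4b +300.0ms=3/4b
Σ=9b of 9 (150bpm 3/8) — PASS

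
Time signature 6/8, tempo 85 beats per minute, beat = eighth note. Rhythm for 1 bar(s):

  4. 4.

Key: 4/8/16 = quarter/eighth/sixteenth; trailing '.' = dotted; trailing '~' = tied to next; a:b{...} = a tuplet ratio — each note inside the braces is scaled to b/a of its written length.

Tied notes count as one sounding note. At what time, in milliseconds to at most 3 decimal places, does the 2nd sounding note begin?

note 2 onset = 3b = 2117.647ms

1. 0.0ms @ 0 + 2117.647ms (3)
2. 2117.647ms @ 3 + 2117.647ms (3)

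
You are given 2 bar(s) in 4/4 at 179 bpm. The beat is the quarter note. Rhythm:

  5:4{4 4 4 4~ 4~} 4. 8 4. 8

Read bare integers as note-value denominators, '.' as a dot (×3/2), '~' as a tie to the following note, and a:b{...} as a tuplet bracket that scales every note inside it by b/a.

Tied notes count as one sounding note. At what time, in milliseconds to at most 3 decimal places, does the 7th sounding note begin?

note 7 onset = 15/2b = 2513.966ms

1. 0.0ms @ 0 + 268.156ms (4/5)
2. 268.156ms @ 4/5 + 268.156ms (4/5)
3. 536.313ms @ 8/5 + 268.156ms (4/5)
4. 804.469ms @ 12/5 + 1039.106ms (31/10)
5. 1843.575ms @ 11/2 + 167.598ms (1/2)
6. 2011.173ms @ 6 + 502.793ms (3/2)
7. 2513.966ms @ 15/2 + 167.598ms (1/2)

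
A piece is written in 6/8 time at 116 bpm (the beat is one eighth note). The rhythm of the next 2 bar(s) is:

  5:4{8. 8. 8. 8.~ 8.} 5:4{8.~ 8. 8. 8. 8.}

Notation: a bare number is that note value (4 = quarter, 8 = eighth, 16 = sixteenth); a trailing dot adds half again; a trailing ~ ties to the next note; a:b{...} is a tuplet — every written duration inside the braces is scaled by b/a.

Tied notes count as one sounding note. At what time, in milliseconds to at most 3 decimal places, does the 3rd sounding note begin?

1. 0.0ms @ 0 + 620.69ms (6/5)
2. 620.69ms @ 6/5 + 620.69ms (6/5)
3. 1241.379ms @ 12/5 + 620.69ms (6/5)
4. 1862.069ms @ 18/5 + 1241.379ms (12/5)
5. 3103.448ms @ 6 + 1241.379ms (12/5)
6. 4344.828ms @ 42/5 + 620.69ms (6/5)
7. 4965.517ms @ 48/5 + 620.69ms (6/5)
8. 5586.207ms @ 54/5 + 620.69ms (6/5)

note 3 onset = 12/5b = 1241.379ms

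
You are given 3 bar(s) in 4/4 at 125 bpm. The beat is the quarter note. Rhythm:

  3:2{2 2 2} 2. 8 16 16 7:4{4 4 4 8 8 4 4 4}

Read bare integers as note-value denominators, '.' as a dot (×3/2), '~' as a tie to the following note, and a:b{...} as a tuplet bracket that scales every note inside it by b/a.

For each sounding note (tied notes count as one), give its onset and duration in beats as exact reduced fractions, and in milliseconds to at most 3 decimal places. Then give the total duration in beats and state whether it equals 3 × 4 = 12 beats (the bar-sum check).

1) 0.0ms=0b +640.0ms=4/3b
2) 640.0ms=4/3b +640.0ms=4/3b
3) 1280.0ms=8/3b +640.0ms=4/3b
4) 1920.0ms=4b +1440.0ms=3b
5) 3360.0ms=7b +240.0ms=1/2b
6) 3600.0ms=15/2b +120.0ms=1/4b
7) 3720.0ms=31/4b +120.0ms=1/4b
8) 3840.0ms=8b +274.286ms=4/7b
9) 4114.286ms=60/7b +274.286ms=4/7b
10) 4388.571ms=64/7b +274.286ms=4/7b
11) 4662.857ms=68/7b +137.143ms=2/7b
12) 4800.0ms=10b +137.143ms=2/7b
13) 4937.143ms=72/7b +274.286ms=4/7b
14) 5211.429ms=76/7b +274.286ms=4/7b
15) 5485.714ms=80/7b +274.286ms=4/7b
Σ=12b of 12 (125bpm 4/4) — PASS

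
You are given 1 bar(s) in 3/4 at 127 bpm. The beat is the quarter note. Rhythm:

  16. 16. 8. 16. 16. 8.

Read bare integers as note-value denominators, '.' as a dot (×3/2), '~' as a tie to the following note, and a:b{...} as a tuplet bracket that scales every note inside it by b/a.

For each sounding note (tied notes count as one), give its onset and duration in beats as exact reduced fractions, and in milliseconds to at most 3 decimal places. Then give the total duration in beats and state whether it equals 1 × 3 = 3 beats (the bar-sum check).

1) 0.0ms=0b +177.165ms=3/8b
2) 177.165ms=3/8b +177.165ms=3/8b
3) 354.331ms=3/4b +354.331ms=3/4b
4) 708.661ms=3/2b +177.165ms=3/8b
5) 885.827ms=15/8b +177.165ms=3/8b
6) 1062.992ms=9/4b +354.331ms=3/4b
Σ=3b of 3 (127bpm 3/4) — PASS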